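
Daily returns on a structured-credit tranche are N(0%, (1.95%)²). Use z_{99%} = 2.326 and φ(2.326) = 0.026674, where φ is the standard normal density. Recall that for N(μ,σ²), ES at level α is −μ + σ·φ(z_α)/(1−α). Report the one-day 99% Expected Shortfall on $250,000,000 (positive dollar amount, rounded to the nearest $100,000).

$13,000,000

Tail multiplier: φ(z)/(1−α) = 0.026674 / 0.01 = 2.667.
ES = 1.95% × 2.667 = 5.201%.
On $250,000,000: 0.05201 × $250,000,000 = $13,002,500.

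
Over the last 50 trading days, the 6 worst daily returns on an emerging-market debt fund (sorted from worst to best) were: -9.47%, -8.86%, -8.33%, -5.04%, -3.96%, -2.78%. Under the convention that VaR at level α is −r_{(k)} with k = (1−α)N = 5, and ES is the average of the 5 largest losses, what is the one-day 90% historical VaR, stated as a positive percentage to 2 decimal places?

k = 5; the 5th lowest return is -3.96%, so VaR = 3.96%.

3.96%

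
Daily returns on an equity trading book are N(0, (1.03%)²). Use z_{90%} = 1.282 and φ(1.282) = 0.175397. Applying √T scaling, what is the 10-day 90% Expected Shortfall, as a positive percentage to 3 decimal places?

5.713%

σ_{10d} = 1.03% × √10 = 3.257%.
ES multiplier = φ(z)/(1−α) = 0.175397/0.1 = 1.754.
ES = 3.257% × 1.754 = 5.713%.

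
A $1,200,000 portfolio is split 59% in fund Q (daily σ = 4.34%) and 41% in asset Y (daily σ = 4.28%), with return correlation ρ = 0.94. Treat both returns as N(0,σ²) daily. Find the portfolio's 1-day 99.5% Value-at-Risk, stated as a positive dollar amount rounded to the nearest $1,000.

σ_p² = 0.59²·4.34² + 0.41²·4.28² + 2·0.94·0.59·0.41·4.34·4.28 = 18.0835 (%²).
σ_p = √18.0835 = 4.252%.
At 99.5%, z = 2.576.
VaR = 2.576 × 4.252% = 10.953%; on $1,200,000 that is $131,436.

$131,000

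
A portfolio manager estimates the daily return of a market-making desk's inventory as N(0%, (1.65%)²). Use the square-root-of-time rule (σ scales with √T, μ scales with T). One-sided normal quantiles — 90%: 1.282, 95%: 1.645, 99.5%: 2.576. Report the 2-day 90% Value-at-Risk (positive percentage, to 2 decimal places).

2.99%

σ_{2d} = 1.65% × √2 = 2.333%.
VaR = 1.282 × 2.333% = 2.991%.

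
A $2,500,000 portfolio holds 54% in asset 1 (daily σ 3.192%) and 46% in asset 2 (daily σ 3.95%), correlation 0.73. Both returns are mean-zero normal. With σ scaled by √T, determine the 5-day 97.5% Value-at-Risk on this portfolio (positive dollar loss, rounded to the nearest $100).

$360,800

σ_p = √(0.54²·3.192² + 0.46²·3.95² + 2·0.73·0.54·0.46·3.192·3.95) = 3.293%.
σ_{5d} = 3.293% × √5 = 7.363%.
z(97.5%) = 1.960.
VaR = 1.960 × 7.363% = 14.431%; on $2,500,000 that is $360,775.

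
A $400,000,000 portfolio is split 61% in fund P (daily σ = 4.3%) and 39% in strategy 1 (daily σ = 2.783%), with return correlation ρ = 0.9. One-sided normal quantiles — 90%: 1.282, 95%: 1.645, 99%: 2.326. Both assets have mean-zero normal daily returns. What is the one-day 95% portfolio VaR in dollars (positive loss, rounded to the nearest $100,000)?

$23,900,000

σ_p² = 0.61²·4.3² + 0.39²·2.783² + 2·0.9·0.61·0.39·4.3·2.783 = 13.1826 (%²).
σ_p = √13.1826 = 3.631%.
VaR = 1.645 × 3.631% = 5.973%; on $400,000,000 that is $23,892,000.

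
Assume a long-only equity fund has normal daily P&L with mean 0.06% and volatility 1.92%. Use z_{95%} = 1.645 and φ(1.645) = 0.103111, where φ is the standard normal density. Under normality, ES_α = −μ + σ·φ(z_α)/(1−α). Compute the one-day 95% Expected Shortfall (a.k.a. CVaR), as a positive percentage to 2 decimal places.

Tail multiplier: φ(z)/(1−α) = 0.103111 / 0.05 = 2.062.
ES = −(0.06%) + 1.92% × 2.062 = 3.899%.

3.90%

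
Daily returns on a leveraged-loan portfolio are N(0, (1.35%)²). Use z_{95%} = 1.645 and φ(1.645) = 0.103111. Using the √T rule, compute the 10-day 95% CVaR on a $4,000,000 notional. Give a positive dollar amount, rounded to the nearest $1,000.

σ_{10d} = 1.35% × √10 = 4.269%.
ES multiplier = φ(z)/(1−α) = 0.103111/0.05 = 2.062.
ES = 4.269% × 2.062 = 8.803%; on $4,000,000: $352,120.

$352,000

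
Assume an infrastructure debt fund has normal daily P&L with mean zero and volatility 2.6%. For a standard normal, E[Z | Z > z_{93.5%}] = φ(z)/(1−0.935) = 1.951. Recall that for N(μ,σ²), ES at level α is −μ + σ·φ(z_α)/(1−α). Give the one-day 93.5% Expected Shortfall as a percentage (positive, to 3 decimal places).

ES = 2.6% × 1.951 = 5.073%.

5.073%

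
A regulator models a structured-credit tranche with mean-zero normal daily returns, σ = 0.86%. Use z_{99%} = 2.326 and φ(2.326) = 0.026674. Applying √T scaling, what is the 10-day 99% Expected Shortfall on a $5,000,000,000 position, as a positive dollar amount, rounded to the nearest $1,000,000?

σ_{10d} = 0.86% × √10 = 2.720%.
ES multiplier = φ(z)/(1−α) = 0.026674/0.01 = 2.667.
ES = 2.720% × 2.667 = 7.254%; on $5,000,000,000: $362,700,000.

$363,000,000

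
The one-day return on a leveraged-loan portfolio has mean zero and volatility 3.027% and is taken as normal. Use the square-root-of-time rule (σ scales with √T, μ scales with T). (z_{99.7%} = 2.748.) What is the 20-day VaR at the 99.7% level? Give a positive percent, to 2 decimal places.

37.20%

σ_{20d} = 3.027% × √20 = 13.537%.
VaR = 2.748 × 13.537% = 37.200%.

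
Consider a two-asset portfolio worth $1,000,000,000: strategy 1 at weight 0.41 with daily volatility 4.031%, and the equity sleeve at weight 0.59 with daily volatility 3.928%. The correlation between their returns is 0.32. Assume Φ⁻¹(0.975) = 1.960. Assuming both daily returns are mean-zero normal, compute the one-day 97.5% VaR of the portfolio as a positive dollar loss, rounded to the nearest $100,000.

σ_p² = 0.41²·4.031² + 0.59²·3.928² + 2·0.32·0.41·0.59·4.031·3.928 = 10.5537 (%²).
σ_p = √10.5537 = 3.249%.
VaR = 1.960 × 3.249% = 6.368%; on $1,000,000,000 that is $63,680,000.

$63,700,000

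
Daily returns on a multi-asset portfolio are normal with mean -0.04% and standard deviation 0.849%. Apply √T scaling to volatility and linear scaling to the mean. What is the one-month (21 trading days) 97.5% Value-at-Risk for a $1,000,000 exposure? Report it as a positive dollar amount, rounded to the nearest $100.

At 97.5%, z = 1.960.
σ_{21d} = 0.849% × √21 = 3.891%; μ_{21d} = 21 × -0.04% = -0.840%.
VaR = −(-0.840%) + 1.960 × 3.891% = 8.466%.
On $1,000,000: 0.08466 × $1,000,000 = $84,660.

$84,700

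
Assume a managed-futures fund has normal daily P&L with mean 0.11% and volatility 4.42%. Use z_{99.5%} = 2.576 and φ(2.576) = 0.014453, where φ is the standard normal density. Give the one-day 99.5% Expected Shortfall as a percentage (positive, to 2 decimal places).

Tail multiplier: φ(z)/(1−α) = 0.014453 / 0.005 = 2.891.
ES = −(0.11%) + 4.42% × 2.891 = 12.668%.

12.67%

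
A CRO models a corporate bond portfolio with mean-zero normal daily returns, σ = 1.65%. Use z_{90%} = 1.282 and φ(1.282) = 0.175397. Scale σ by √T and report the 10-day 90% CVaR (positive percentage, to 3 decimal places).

σ_{10d} = 1.65% × √10 = 5.218%.
ES multiplier = φ(z)/(1−α) = 0.175397/0.1 = 1.754.
ES = 5.218% × 1.754 = 9.152%.

9.152%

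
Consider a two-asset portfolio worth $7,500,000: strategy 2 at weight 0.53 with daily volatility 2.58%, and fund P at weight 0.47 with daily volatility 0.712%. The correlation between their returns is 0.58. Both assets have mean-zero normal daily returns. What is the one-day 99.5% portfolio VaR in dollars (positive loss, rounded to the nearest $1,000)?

σ_p² = 0.53²·2.58² + 0.47²·0.712² + 2·0.58·0.53·0.47·2.58·0.712 = 2.5126 (%²).
σ_p = √2.5126 = 1.585%.
At 99.5%, z = 2.576.
VaR = 2.576 × 1.585% = 4.083%; on $7,500,000 that is $306,225.

$306,000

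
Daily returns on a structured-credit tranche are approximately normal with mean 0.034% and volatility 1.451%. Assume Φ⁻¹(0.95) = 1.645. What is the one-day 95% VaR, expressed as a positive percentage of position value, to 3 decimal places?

2.353%

VaR = −μ + z·σ = −(0.034%) + 1.645 × 1.451% = 2.353%.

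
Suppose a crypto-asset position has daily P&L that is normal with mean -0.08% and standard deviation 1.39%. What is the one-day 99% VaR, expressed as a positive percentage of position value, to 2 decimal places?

3.31%

At 99% one-sided, z = 2.326.
VaR = −μ + z·σ = −(-0.08%) + 2.326 × 1.39% = 3.313%.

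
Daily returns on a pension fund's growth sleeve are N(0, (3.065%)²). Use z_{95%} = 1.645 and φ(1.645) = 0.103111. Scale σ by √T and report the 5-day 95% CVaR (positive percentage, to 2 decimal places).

14.13%

σ_{5d} = 3.065% × √5 = 6.854%.
ES multiplier = φ(z)/(1−α) = 0.103111/0.05 = 2.062.
ES = 6.854% × 2.062 = 14.133%.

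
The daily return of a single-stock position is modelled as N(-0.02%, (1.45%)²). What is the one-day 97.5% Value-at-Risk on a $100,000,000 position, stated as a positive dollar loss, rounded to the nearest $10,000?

At 97.5% one-sided, z = 1.960.
VaR = −μ + z·σ = −(-0.02%) + 1.960 × 1.45% = 2.862%.
On $100,000,000: 0.02862 × $100,000,000 = $2,862,000.

$2,860,000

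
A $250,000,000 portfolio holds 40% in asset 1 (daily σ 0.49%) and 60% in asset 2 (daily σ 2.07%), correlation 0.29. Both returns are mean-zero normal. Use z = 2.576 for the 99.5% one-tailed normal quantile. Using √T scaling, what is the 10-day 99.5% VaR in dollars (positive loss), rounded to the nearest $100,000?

$26,700,000

σ_p = √(0.4²·0.49² + 0.6²·2.07² + 2·0.29·0.4·0.6·0.49·2.07) = 1.312%.
σ_{10d} = 1.312% × √10 = 4.149%.
VaR = 2.576 × 4.149% = 10.688%; on $250,000,000 that is $26,720,000.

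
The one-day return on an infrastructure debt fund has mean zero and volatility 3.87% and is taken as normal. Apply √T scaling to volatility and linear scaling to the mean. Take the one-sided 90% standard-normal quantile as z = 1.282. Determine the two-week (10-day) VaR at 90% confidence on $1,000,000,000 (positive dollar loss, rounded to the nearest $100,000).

σ_{10d} = 3.87% × √10 = 12.238%.
VaR = 1.282 × 12.238% = 15.689%.
On $1,000,000,000: 0.15689 × $1,000,000,000 = $156,890,000.

$156,900,000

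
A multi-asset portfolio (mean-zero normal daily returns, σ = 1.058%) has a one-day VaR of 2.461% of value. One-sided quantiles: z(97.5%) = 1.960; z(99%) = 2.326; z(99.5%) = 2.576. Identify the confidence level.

99%

Implied z = VaR/σ = 2.461 / 1.058 = 2.326.
This matches z(99%) = 2.326.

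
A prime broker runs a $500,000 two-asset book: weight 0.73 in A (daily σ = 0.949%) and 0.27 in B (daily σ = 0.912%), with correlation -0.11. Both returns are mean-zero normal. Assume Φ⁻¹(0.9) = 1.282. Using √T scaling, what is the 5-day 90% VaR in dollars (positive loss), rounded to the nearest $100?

$10,200

σ_p = √(0.73²·0.949² + 0.27²·0.912² + 2·-0.11·0.73·0.27·0.949·0.912) = 0.709%.
σ_{5d} = 0.709% × √5 = 1.585%.
VaR = 1.282 × 1.585% = 2.032%; on $500,000 that is $10,160.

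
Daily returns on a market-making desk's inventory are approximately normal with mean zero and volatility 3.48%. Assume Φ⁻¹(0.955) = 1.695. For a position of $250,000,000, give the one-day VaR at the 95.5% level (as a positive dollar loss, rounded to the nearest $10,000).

VaR = z·σ = 1.695 × 3.48% = 5.899%.
On $250,000,000: 0.05899 × $250,000,000 = $14,747,500.

$14,750,000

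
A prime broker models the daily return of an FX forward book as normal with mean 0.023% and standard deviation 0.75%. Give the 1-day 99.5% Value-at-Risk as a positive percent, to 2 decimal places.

At 99.5% one-sided, z = 2.576.
VaR = −μ + z·σ = −(0.023%) + 2.576 × 0.75% = 1.909%.

1.91%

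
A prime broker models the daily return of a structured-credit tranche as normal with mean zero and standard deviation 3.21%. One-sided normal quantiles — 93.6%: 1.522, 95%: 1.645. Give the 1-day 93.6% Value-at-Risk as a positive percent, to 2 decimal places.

VaR = z·σ = 1.522 × 3.21% = 4.886%.

4.89%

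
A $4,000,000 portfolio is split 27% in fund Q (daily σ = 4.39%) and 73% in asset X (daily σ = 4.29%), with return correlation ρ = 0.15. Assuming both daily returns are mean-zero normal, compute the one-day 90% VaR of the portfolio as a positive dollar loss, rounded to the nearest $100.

σ_p² = 0.27²·4.39² + 0.73²·4.29² + 2·0.15·0.27·0.73·4.39·4.29 = 12.3261 (%²).
σ_p = √12.3261 = 3.511%.
At 90%, z = 1.282.
VaR = 1.282 × 3.511% = 4.501%; on $4,000,000 that is $180,040.

$180,000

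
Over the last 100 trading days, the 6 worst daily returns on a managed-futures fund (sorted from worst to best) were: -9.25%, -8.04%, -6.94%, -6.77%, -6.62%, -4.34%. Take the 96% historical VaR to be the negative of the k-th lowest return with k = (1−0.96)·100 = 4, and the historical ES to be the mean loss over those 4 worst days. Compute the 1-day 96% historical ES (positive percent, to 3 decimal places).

7.750%

The 4 worst returns sum to -31.00%.
ES = −(-31.00%) / 4 = 7.75% ≈ 7.750%.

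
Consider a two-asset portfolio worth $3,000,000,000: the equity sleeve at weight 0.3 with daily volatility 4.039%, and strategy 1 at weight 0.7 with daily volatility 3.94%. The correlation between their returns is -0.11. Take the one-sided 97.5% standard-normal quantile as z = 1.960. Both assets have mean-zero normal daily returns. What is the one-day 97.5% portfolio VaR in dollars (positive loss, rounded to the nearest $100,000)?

$169,800,000

σ_p² = 0.3²·4.039² + 0.7²·3.94² + 2·-0.11·0.3·0.7·4.039·3.94 = 8.3396 (%²).
σ_p = √8.3396 = 2.888%.
VaR = 1.960 × 2.888% = 5.660%; on $3,000,000,000 that is $169,800,000.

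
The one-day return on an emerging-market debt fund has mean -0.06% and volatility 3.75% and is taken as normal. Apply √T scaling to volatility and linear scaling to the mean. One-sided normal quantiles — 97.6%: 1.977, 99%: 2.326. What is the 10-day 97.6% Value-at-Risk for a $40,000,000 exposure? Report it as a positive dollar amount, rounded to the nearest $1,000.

$9,618,000

σ_{10d} = 3.75% × √10 = 11.859%; μ_{10d} = 10 × -0.06% = -0.600%.
VaR = −(-0.600%) + 1.977 × 11.859% = 24.045%.
On $40,000,000: 0.24045 × $40,000,000 = $9,618,000.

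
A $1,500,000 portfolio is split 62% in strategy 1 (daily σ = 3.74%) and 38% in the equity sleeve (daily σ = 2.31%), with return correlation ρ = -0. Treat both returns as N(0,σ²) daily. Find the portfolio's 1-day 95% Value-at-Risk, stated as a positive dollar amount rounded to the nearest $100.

σ_p² = 0.62²·3.74² + 0.38²·2.31² + 2·-0·0.62·0.38·3.74·2.31 = 6.1474 (%²).
σ_p = √6.1474 = 2.479%.
At 95%, z = 1.645.
VaR = 1.645 × 2.479% = 4.078%; on $1,500,000 that is $61,170.

$61,200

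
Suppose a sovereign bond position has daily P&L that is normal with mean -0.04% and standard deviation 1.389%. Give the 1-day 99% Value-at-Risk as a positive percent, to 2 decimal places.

At 99% one-sided, z = 2.326.
VaR = −μ + z·σ = −(-0.04%) + 2.326 × 1.389% = 3.271%.

3.27%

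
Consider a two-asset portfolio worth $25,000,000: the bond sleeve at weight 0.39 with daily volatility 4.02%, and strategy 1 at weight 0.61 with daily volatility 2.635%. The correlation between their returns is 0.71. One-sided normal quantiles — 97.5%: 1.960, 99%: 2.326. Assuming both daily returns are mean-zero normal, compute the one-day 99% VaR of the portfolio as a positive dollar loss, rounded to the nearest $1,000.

$1,707,000

σ_p² = 0.39²·4.02² + 0.61²·2.635² + 2·0.71·0.39·0.61·4.02·2.635 = 8.6200 (%²).
σ_p = √8.6200 = 2.936%.
VaR = 2.326 × 2.936% = 6.829%; on $25,000,000 that is $1,707,250.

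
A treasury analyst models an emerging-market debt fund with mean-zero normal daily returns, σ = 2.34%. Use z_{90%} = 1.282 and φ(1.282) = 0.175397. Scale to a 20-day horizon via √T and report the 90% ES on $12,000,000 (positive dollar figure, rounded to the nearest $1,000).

σ_{20d} = 2.34% × √20 = 10.465%.
ES multiplier = φ(z)/(1−α) = 0.175397/0.1 = 1.754.
ES = 10.465% × 1.754 = 18.356%; on $12,000,000: $2,202,720.

$2,203,000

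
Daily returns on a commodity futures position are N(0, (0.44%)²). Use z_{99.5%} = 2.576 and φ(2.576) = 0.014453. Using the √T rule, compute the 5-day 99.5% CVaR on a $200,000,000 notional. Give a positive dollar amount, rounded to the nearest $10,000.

σ_{5d} = 0.44% × √5 = 0.984%.
ES multiplier = φ(z)/(1−α) = 0.014453/0.005 = 2.891.
ES = 0.984% × 2.891 = 2.845%; on $200,000,000: $5,690,000.

$5,690,000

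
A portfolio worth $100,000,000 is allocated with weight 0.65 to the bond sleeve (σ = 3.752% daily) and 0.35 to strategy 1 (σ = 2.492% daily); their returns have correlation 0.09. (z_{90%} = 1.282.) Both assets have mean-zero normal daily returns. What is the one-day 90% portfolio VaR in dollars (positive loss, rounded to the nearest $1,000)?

σ_p² = 0.65²·3.752² + 0.35²·2.492² + 2·0.09·0.65·0.35·3.752·2.492 = 7.0914 (%²).
σ_p = √7.0914 = 2.663%.
VaR = 1.282 × 2.663% = 3.414%; on $100,000,000 that is $3,414,000.

$3,414,000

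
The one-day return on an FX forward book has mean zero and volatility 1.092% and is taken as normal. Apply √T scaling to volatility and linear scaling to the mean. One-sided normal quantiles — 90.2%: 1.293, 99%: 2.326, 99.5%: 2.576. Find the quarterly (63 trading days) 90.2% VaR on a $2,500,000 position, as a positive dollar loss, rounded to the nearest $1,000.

σ_{63d} = 1.092% × √63 = 8.667%.
VaR = 1.293 × 8.667% = 11.206%.
On $2,500,000: 0.11206 × $2,500,000 = $280,150.

$280,000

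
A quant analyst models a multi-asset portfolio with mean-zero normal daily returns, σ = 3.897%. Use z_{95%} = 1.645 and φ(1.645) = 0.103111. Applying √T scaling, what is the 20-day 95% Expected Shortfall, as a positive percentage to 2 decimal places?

35.94%

σ_{20d} = 3.897% × √20 = 17.428%.
ES multiplier = φ(z)/(1−α) = 0.103111/0.05 = 2.062.
ES = 17.428% × 2.062 = 35.937%.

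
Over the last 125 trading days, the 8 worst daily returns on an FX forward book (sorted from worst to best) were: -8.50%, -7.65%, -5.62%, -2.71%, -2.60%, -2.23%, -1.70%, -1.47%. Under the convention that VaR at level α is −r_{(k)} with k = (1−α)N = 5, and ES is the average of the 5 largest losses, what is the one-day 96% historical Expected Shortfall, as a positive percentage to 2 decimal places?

5.42%

The 5 worst returns sum to -27.08%.
ES = −(-27.08%) / 5 = 5.416% ≈ 5.42%.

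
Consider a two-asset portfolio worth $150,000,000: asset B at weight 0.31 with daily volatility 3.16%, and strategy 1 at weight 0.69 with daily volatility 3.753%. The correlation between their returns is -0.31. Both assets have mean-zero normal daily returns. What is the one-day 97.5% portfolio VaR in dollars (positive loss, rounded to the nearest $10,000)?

$7,260,000

σ_p² = 0.31²·3.16² + 0.69²·3.753² + 2·-0.31·0.31·0.69·3.16·3.753 = 6.0927 (%²).
σ_p = √6.0927 = 2.468%.
At 97.5%, z = 1.960.
VaR = 1.960 × 2.468% = 4.837%; on $150,000,000 that is $7,255,500.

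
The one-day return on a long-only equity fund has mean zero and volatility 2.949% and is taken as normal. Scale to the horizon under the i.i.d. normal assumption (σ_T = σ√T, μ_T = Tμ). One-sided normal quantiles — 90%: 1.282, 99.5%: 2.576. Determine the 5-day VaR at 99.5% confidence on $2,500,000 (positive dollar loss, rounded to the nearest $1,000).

$425,000

σ_{5d} = 2.949% × √5 = 6.594%.
VaR = 2.576 × 6.594% = 16.986%.
On $2,500,000: 0.16986 × $2,500,000 = $424,650.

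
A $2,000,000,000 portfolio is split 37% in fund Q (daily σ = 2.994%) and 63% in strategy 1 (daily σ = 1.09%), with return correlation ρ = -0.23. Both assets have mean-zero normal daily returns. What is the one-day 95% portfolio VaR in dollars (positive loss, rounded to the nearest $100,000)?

$38,200,000

σ_p² = 0.37²·2.994² + 0.63²·1.09² + 2·-0.23·0.37·0.63·2.994·1.09 = 1.3488 (%²).
σ_p = √1.3488 = 1.161%.
At 95%, z = 1.645.
VaR = 1.645 × 1.161% = 1.910%; on $2,000,000,000 that is $38,200,000.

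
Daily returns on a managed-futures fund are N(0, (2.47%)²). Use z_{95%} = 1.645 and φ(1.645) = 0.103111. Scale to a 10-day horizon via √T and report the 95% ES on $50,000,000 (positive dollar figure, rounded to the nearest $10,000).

σ_{10d} = 2.47% × √10 = 7.811%.
ES multiplier = φ(z)/(1−α) = 0.103111/0.05 = 2.062.
ES = 7.811% × 2.062 = 16.106%; on $50,000,000: $8,053,000.

$8,050,000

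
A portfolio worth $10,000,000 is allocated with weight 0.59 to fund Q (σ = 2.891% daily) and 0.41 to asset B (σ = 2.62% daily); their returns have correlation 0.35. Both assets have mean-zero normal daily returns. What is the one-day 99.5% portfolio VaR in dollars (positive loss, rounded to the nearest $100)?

σ_p² = 0.59²·2.891² + 0.41²·2.62² + 2·0.35·0.59·0.41·2.891·2.62 = 5.3459 (%²).
σ_p = √5.3459 = 2.312%.
At 99.5%, z = 2.576.
VaR = 2.576 × 2.312% = 5.956%; on $10,000,000 that is $595,600.

$595,600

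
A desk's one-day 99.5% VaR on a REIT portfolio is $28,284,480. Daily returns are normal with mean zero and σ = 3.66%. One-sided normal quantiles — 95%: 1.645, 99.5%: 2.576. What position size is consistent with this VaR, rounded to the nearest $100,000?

$300,000,000

VaR as a fraction of value: z·σ = 2.576 × 3.66% = 9.42816%.
Position = $28,284,480 / 0.0942816 = $300,000,000.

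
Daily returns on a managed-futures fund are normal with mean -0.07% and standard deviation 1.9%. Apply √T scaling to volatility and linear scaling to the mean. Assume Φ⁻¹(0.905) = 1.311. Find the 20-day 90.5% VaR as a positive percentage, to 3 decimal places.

σ_{20d} = 1.9% × √20 = 8.497%; μ_{20d} = 20 × -0.07% = -1.400%.
VaR = −(-1.400%) + 1.311 × 8.497% = 12.540%.

12.540%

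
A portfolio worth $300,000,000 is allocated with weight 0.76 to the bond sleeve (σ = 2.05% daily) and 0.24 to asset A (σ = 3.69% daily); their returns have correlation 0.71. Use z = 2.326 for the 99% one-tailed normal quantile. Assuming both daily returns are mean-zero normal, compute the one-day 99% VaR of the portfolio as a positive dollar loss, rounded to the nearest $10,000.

$15,870,000

σ_p² = 0.76²·2.05² + 0.24²·3.69² + 2·0.71·0.76·0.24·2.05·3.69 = 5.1709 (%²).
σ_p = √5.1709 = 2.274%.
VaR = 2.326 × 2.274% = 5.289%; on $300,000,000 that is $15,867,000.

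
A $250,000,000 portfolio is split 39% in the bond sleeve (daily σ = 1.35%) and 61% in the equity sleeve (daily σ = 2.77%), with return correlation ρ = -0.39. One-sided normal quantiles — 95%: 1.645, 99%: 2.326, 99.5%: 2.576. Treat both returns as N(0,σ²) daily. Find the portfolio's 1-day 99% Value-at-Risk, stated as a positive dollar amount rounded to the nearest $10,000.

$9,080,000

σ_p² = 0.39²·1.35² + 0.61²·2.77² + 2·-0.39·0.39·0.61·1.35·2.77 = 2.4384 (%²).
σ_p = √2.4384 = 1.562%.
VaR = 2.326 × 1.562% = 3.633%; on $250,000,000 that is $9,082,500.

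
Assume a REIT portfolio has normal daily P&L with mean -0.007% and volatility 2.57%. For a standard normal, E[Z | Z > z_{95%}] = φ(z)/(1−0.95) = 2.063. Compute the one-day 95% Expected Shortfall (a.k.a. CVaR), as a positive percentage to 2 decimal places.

5.31%

ES = −(-0.007%) + 2.57% × 2.063 = 5.309%.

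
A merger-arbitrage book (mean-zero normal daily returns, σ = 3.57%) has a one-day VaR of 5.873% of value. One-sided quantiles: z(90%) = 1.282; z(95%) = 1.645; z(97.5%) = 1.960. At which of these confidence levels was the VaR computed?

95%

Implied z = VaR/σ = 5.873 / 3.57 = 1.645.
This matches z(95%) = 1.645.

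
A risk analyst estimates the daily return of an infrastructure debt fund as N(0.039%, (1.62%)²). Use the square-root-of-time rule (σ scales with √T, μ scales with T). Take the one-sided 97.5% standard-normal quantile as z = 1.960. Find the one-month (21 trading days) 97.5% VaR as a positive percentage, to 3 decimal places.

σ_{21d} = 1.62% × √21 = 7.424%; μ_{21d} = 21 × 0.039% = 0.819%.
VaR = −(0.819%) + 1.960 × 7.424% = 13.732%.

13.732%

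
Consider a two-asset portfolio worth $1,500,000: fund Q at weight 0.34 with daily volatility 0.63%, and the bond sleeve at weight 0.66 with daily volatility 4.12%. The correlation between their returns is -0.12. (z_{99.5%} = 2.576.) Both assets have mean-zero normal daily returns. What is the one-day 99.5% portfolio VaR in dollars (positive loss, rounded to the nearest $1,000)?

σ_p² = 0.34²·0.63² + 0.66²·4.12² + 2·-0.12·0.34·0.66·0.63·4.12 = 7.3001 (%²).
σ_p = √7.3001 = 2.702%.
VaR = 2.576 × 2.702% = 6.960%; on $1,500,000 that is $104,400.

$104,000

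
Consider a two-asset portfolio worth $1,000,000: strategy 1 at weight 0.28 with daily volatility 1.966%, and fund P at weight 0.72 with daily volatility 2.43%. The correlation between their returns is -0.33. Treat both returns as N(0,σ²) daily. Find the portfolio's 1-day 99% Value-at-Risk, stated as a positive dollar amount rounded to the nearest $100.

σ_p² = 0.28²·1.966² + 0.72²·2.43² + 2·-0.33·0.28·0.72·1.966·2.43 = 2.7285 (%²).
σ_p = √2.7285 = 1.652%.
At 99%, z = 2.326.
VaR = 2.326 × 1.652% = 3.843%; on $1,000,000 that is $38,430.

$38,400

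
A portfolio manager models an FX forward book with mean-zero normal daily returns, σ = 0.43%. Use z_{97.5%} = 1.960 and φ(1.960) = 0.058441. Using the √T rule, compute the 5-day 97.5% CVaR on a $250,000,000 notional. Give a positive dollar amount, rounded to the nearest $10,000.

σ_{5d} = 0.43% × √5 = 0.962%.
ES multiplier = φ(z)/(1−α) = 0.058441/0.025 = 2.338.
ES = 0.962% × 2.338 = 2.249%; on $250,000,000: $5,622,500.

$5,620,000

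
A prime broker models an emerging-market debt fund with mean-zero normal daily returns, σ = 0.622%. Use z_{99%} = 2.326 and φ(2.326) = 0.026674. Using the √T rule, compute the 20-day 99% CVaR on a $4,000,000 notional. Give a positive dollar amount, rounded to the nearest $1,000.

σ_{20d} = 0.622% × √20 = 2.782%.
ES multiplier = φ(z)/(1−α) = 0.026674/0.01 = 2.667.
ES = 2.782% × 2.667 = 7.420%; on $4,000,000: $296,800.

$297,000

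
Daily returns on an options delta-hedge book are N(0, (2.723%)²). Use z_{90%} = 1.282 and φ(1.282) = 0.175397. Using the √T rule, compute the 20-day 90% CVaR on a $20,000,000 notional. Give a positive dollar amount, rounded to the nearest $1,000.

σ_{20d} = 2.723% × √20 = 12.178%.
ES multiplier = φ(z)/(1−α) = 0.175397/0.1 = 1.754.
ES = 12.178% × 1.754 = 21.360%; on $20,000,000: $4,272,000.

$4,272,000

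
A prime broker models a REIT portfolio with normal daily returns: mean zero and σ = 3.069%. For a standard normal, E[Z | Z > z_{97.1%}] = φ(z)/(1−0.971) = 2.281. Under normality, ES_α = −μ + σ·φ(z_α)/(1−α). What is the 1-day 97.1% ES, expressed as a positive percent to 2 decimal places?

ES = 3.069% × 2.281 = 7.000%.

7.00%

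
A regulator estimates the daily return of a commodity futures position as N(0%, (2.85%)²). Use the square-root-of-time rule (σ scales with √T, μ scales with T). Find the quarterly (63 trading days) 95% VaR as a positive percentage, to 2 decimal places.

37.21%

At 95%, z = 1.645.
σ_{63d} = 2.85% × √63 = 22.621%.
VaR = 1.645 × 22.621% = 37.212%.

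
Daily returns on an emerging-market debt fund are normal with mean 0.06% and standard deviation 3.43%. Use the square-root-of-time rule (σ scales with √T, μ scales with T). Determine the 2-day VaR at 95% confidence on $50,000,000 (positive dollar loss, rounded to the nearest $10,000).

$3,930,000

At 95%, z = 1.645.
σ_{2d} = 3.43% × √2 = 4.851%; μ_{2d} = 2 × 0.06% = 0.120%.
VaR = −(0.120%) + 1.645 × 4.851% = 7.860%.
On $50,000,000: 0.07860 × $50,000,000 = $3,930,000.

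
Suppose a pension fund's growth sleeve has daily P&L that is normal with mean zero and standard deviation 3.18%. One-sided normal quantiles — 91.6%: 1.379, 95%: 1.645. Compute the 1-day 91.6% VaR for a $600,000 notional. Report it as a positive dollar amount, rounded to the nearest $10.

$26,310

VaR = z·σ = 1.379 × 3.18% = 4.385%.
On $600,000: 0.04385 × $600,000 = $26,310.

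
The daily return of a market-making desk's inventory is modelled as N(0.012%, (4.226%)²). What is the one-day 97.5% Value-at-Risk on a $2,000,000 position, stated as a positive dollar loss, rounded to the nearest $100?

$165,400

At 97.5% one-sided, z = 1.960.
VaR = −μ + z·σ = −(0.012%) + 1.960 × 4.226% = 8.271%.
On $2,000,000: 0.08271 × $2,000,000 = $165,420.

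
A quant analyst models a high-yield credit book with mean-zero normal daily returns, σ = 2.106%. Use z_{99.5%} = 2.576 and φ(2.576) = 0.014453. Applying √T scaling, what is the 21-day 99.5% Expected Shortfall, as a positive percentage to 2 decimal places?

27.90%

σ_{21d} = 2.106% × √21 = 9.651%.
ES multiplier = φ(z)/(1−α) = 0.014453/0.005 = 2.891.
ES = 9.651% × 2.891 = 27.901%.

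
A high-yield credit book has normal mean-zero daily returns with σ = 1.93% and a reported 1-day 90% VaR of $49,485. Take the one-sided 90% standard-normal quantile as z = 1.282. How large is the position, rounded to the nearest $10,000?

$2,000,000

VaR as a fraction of value: z·σ = 1.282 × 1.93% = 2.47426%.
Position = $49,485 / 0.0247426 = $1,999,992.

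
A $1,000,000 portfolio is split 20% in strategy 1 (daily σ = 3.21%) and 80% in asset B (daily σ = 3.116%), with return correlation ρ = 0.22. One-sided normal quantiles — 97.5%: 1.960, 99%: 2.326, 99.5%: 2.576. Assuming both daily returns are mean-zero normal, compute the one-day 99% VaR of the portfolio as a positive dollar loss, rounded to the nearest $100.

σ_p² = 0.2²·3.21² + 0.8²·3.116² + 2·0.22·0.2·0.8·3.21·3.116 = 7.3304 (%²).
σ_p = √7.3304 = 2.707%.
VaR = 2.326 × 2.707% = 6.296%; on $1,000,000 that is $62,960.

$63,000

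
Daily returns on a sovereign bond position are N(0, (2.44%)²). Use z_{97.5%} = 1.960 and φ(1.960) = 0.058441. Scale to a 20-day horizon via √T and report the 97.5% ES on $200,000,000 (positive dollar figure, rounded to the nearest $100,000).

$51,000,000

σ_{20d} = 2.44% × √20 = 10.912%.
ES multiplier = φ(z)/(1−α) = 0.058441/0.025 = 2.338.
ES = 10.912% × 2.338 = 25.512%; on $200,000,000: $51,024,000.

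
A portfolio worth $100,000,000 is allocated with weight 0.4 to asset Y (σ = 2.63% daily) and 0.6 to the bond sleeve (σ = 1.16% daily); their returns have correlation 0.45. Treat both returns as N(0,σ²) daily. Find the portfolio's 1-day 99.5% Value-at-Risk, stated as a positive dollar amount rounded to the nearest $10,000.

σ_p² = 0.4²·2.63² + 0.6²·1.16² + 2·0.45·0.4·0.6·2.63·1.16 = 2.2501 (%²).
σ_p = √2.2501 = 1.500%.
At 99.5%, z = 2.576.
VaR = 2.576 × 1.500% = 3.864%; on $100,000,000 that is $3,864,000.

$3,860,000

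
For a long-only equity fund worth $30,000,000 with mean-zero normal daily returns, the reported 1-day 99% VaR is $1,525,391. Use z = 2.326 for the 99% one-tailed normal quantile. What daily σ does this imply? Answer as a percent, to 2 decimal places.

2.19%

VaR as a fraction: $1,525,391 / $30,000,000 = 5.085%.
σ = VaR / z = 5.085% / 2.326 = 2.186%.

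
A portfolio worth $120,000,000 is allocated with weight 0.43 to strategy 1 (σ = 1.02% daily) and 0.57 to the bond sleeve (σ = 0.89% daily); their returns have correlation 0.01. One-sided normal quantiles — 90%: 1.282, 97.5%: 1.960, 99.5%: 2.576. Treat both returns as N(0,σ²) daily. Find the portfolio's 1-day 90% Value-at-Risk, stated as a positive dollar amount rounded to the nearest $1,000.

σ_p² = 0.43²·1.02² + 0.57²·0.89² + 2·0.01·0.43·0.57·1.02·0.89 = 0.4542 (%²).
σ_p = √0.4542 = 0.674%.
VaR = 1.282 × 0.674% = 0.864%; on $120,000,000 that is $1,036,800.

$1,037,000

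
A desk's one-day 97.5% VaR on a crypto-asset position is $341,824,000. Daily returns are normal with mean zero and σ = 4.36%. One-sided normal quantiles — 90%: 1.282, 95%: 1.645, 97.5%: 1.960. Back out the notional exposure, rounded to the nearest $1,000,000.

$4,000,000,000

VaR as a fraction of value: z·σ = 1.960 × 4.36% = 8.5456%.
Position = $341,824,000 / 0.085456 = $4,000,000,000.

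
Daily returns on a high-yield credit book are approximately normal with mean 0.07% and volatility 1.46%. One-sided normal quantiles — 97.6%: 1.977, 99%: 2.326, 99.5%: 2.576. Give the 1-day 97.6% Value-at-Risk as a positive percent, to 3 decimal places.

2.816%

VaR = −μ + z·σ = −(0.07%) + 1.977 × 1.46% = 2.816%.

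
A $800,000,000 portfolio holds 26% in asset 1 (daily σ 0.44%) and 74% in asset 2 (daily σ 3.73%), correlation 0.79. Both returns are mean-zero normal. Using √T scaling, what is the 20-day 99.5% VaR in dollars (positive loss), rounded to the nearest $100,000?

σ_p = √(0.26²·0.44² + 0.74²·3.73² + 2·0.79·0.26·0.74·0.44·3.73) = 2.851%.
σ_{20d} = 2.851% × √20 = 12.750%.
z(99.5%) = 2.576.
VaR = 2.576 × 12.750% = 32.844%; on $800,000,000 that is $262,752,000.

$262,800,000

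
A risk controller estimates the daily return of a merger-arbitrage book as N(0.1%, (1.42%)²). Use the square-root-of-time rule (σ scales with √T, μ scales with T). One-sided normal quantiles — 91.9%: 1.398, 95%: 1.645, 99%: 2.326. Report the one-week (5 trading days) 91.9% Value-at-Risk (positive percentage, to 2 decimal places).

σ_{5d} = 1.42% × √5 = 3.175%; μ_{5d} = 5 × 0.1% = 0.500%.
VaR = −(0.500%) + 1.398 × 3.175% = 3.939%.

3.94%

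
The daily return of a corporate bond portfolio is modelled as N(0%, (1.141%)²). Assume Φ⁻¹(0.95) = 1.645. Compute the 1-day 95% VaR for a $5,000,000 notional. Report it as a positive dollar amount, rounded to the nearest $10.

$93,850

VaR = z·σ = 1.645 × 1.141% = 1.877%.
On $5,000,000: 0.01877 × $5,000,000 = $93,850.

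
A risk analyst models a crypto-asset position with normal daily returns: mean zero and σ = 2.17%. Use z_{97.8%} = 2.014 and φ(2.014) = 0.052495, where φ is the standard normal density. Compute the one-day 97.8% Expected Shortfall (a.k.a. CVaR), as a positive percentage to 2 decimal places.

5.18%

Tail multiplier: φ(z)/(1−α) = 0.052495 / 0.022 = 2.386.
ES = 2.17% × 2.386 = 5.178%.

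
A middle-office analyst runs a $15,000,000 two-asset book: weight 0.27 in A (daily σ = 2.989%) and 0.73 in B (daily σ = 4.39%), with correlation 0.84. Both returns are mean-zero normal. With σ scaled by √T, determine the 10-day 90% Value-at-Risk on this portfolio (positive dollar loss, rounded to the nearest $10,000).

σ_p = √(0.27²·2.989² + 0.73²·4.39² + 2·0.84·0.27·0.73·2.989·4.39) = 3.907%.
σ_{10d} = 3.907% × √10 = 12.355%.
z(90%) = 1.282.
VaR = 1.282 × 12.355% = 15.839%; on $15,000,000 that is $2,375,850.

$2,380,000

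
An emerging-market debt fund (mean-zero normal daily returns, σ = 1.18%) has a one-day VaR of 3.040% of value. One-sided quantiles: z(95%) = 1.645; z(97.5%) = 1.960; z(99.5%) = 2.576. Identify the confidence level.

Implied z = VaR/σ = 3.040 / 1.18 = 2.576.
This matches z(99.5%) = 2.576.

99.5%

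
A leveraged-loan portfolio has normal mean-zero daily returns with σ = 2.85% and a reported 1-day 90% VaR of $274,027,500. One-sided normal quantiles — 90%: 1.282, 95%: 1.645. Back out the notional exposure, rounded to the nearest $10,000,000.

VaR as a fraction of value: z·σ = 1.282 × 2.85% = 3.6537%.
Position = $274,027,500 / 0.036537 = $7,500,000,000.

$7,500,000,000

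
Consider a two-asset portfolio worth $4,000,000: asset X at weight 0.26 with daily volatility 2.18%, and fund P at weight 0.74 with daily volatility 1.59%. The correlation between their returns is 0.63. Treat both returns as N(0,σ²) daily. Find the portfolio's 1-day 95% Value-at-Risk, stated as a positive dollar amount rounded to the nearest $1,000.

σ_p² = 0.26²·2.18² + 0.74²·1.59² + 2·0.63·0.26·0.74·2.18·1.59 = 2.5459 (%²).
σ_p = √2.5459 = 1.596%.
At 95%, z = 1.645.
VaR = 1.645 × 1.596% = 2.625%; on $4,000,000 that is $105,000.

$105,000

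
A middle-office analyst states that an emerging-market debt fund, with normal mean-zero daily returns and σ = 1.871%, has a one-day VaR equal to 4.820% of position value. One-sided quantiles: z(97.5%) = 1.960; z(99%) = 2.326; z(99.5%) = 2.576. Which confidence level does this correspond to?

Implied z = VaR/σ = 4.820 / 1.871 = 2.576.
This matches z(99.5%) = 2.576.

99.5%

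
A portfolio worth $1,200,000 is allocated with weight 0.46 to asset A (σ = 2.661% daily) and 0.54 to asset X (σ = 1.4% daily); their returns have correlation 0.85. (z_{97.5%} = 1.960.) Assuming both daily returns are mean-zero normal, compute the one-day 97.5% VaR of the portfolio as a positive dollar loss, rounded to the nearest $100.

σ_p² = 0.46²·2.661² + 0.54²·1.4² + 2·0.85·0.46·0.54·2.661·1.4 = 3.6430 (%²).
σ_p = √3.6430 = 1.909%.
VaR = 1.960 × 1.909% = 3.742%; on $1,200,000 that is $44,904.

$44,900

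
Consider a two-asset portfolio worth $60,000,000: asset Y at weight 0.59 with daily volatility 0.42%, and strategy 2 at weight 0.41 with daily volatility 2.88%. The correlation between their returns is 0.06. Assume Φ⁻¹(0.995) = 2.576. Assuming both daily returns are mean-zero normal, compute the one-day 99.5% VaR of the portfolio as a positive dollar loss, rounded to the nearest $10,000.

$1,890,000

σ_p² = 0.59²·0.42² + 0.41²·2.88² + 2·0.06·0.59·0.41·0.42·2.88 = 1.4908 (%²).
σ_p = √1.4908 = 1.221%.
VaR = 2.576 × 1.221% = 3.145%; on $60,000,000 that is $1,887,000.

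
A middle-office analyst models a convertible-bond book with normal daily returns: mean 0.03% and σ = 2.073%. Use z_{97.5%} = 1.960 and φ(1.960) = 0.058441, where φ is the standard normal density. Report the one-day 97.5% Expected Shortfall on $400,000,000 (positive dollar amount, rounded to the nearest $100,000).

$19,300,000

Tail multiplier: φ(z)/(1−α) = 0.058441 / 0.025 = 2.338.
ES = −(0.03%) + 2.073% × 2.338 = 4.817%.
On $400,000,000: 0.04817 × $400,000,000 = $19,268,000.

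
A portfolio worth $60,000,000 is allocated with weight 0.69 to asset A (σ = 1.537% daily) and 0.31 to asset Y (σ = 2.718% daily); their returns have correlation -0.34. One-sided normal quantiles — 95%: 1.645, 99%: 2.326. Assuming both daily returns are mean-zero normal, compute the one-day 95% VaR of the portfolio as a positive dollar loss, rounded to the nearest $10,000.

$1,090,000

σ_p² = 0.69²·1.537² + 0.31²·2.718² + 2·-0.34·0.69·0.31·1.537·2.718 = 1.2270 (%²).
σ_p = √1.2270 = 1.108%.
VaR = 1.645 × 1.108% = 1.823%; on $60,000,000 that is $1,093,800.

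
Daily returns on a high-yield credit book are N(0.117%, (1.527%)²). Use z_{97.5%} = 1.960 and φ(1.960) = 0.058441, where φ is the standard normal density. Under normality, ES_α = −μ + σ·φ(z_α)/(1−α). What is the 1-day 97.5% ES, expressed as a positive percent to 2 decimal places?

Tail multiplier: φ(z)/(1−α) = 0.058441 / 0.025 = 2.338.
ES = −(0.117%) + 1.527% × 2.338 = 3.453%.

3.45%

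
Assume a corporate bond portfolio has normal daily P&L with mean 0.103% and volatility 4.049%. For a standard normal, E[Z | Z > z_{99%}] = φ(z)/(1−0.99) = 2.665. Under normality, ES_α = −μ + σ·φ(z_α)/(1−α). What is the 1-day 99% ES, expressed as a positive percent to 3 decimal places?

10.688%

ES = −(0.103%) + 4.049% × 2.665 = 10.688%.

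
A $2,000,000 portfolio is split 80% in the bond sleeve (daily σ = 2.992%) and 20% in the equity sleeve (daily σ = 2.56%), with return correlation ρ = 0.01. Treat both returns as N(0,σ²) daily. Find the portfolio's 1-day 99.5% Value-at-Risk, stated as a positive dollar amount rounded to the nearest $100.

σ_p² = 0.8²·2.992² + 0.2²·2.56² + 2·0.01·0.8·0.2·2.992·2.56 = 6.0160 (%²).
σ_p = √6.0160 = 2.453%.
At 99.5%, z = 2.576.
VaR = 2.576 × 2.453% = 6.319%; on $2,000,000 that is $126,380.

$126,400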